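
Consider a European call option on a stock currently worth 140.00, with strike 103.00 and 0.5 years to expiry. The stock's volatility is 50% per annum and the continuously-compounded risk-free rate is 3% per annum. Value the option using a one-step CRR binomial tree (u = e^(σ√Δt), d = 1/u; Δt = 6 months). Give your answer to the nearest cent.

CRR parameters: u = e^(σ√Δt) = e^(0.5·√0.5) = 1.4241, d = 1/u = 0.7022
Per-period rate: rΔt = 0.03·0.5 = 0.015, so R = e^0.015 = 1.0151
Risk-neutral probability p = (e^0.015 − 0.7022)/(1.4241 − 0.7022) = 0.3129/0.7219 = 0.4335
Terminal stock prices: S_u = 199.4, S_d = 98.31
Terminal payoffs (S − K): max(96.38, 0) = 96.38, max(-4.694, 0) = 0
Node 0 (S = 140): V_0 = e^(−0.015)·[0.4335·96.3767 + 0.5665·0.0000] = 41.1530

41.15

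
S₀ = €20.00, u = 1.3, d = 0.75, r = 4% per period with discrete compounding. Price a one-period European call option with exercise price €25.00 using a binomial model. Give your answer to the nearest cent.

€0.51

Risk-neutral probability p = (1 + 0.04 − 0.75)/(1.3 − 0.75) = 0.2900/0.5500 = 0.5273
Terminal stock prices: S_u = 26, S_d = 15
Terminal payoffs (S − K): max(1, 0) = 1, max(-10, 0) = 0
Node 0 (S = 20): V_0 = 1/1.04·[0.5273·1.0000 + 0.4727·0.0000] = 0.5070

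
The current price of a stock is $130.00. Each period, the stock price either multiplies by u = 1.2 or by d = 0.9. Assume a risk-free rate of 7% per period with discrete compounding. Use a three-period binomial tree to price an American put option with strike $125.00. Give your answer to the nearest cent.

Risk-neutral probability p = (1 + 0.07 − 0.9)/(1.2 − 0.9) = 0.1700/0.3000 = 0.5667
Terminal stock prices: S_uuu = 224.6, S_uud = 168.5, S_udd = 126.4, S_ddd = 94.77
Terminal payoffs (K − S): max(-99.64, 0) = 0, max(-43.48, 0) = 0, max(-1.36, 0) = 0, max(30.23, 0) = 30.23
Node uu (S = 187.2): continuation = 1/1.07·[0.5667·0.0000 + 0.4333·0.0000] = 0.0000; exercise value = 0.0000 ≤ continuation, so V_uu = 0.0000
Node ud (S = 140.4): continuation = 1/1.07·[0.5667·0.0000 + 0.4333·0.0000] = 0.0000; exercise value = 0.0000 ≤ continuation, so V_ud = 0.0000
Node dd (S = 105.3): continuation = 1/1.07·[0.5667·0.0000 + 0.4333·30.2300] = 12.2427; exercise value = 19.7000 > continuation, so V_dd = 19.7000 (exercise)
Node u (S = 156): continuation = 1/1.07·[0.5667·0.0000 + 0.4333·0.0000] = 0.0000; exercise value = 0.0000 ≤ continuation, so V_u = 0.0000
Node d (S = 117): continuation = 1/1.07·[0.5667·0.0000 + 0.4333·19.7000] = 7.9782; exercise value = 8.0000 > continuation, so V_d = 8.0000 (exercise)
Node 0 (S = 130): continuation = 1/1.07·[0.5667·0.0000 + 0.4333·8.0000] = 3.2399; exercise value = 0.0000 ≤ continuation, so V_0 = 3.2399

$3.24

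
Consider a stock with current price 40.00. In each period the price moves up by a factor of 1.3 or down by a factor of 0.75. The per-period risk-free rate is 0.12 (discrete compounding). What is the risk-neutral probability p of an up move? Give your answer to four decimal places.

p = 0.6727

Risk-neutral probability p = (1 + 0.12 − 0.75)/(1.3 − 0.75) = 0.3700/0.5500 = 0.6727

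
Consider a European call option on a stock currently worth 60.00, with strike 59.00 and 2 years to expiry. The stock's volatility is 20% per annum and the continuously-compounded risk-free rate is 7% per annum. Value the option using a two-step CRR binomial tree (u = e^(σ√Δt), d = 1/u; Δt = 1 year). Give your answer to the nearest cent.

CRR parameters: u = e^(σ√Δt) = e^(0.2·√1) = 1.2214, d = 1/u = 0.8187
Per-period rate: rΔt = 0.07·1 = 0.07, so R = e^0.07 = 1.0725
Risk-neutral probability p = (e^0.07 − 0.8187)/(1.2214 − 0.8187) = 0.2538/0.4027 = 0.6302
Terminal stock prices: S_uu = 89.51, S_ud = 60, S_dd = 40.22
Terminal payoffs (S − K): max(30.51, 0) = 30.51, max(1, 0) = 1, max(-18.78, 0) = 0
Node u (S = 73.28): V_u = e^(−0.07)·[0.6302·30.5095 + 0.3698·1.0000] = 18.2729
Node d (S = 49.12): V_d = e^(−0.07)·[0.6302·1.0000 + 0.3698·0.0000] = 0.5876
Node 0 (S = 60): V_0 = e^(−0.07)·[0.6302·18.2729 + 0.3698·0.5876] = 10.9402

10.94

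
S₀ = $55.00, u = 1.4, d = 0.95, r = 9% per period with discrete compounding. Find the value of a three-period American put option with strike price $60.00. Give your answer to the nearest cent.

$5.00

Risk-neutral probability p = (1 + 0.09 − 0.95)/(1.4 − 0.95) = 0.1400/0.4500 = 0.3111
Terminal stock prices: S_uuu = 150.9, S_uud = 102.4, S_udd = 69.49, S_ddd = 47.16
Terminal payoffs (K − S): max(-90.92, 0) = 0, max(-42.41, 0) = 0, max(-9.492, 0) = 0, max(12.84, 0) = 12.84
Node uu (S = 107.8): continuation = 1/1.09·[0.3111·0.0000 + 0.6889·0.0000] = 0.0000; exercise value = 0.0000 ≤ continuation, so V_uu = 0.0000
Node ud (S = 73.15): continuation = 1/1.09·[0.3111·0.0000 + 0.6889·0.0000] = 0.0000; exercise value = 0.0000 ≤ continuation, so V_ud = 0.0000
Node dd (S = 49.64): continuation = 1/1.09·[0.3111·0.0000 + 0.6889·12.8444] = 8.1177; exercise value = 10.3625 > continuation, so V_dd = 10.3625 (exercise)
Node u (S = 77): continuation = 1/1.09·[0.3111·0.0000 + 0.6889·0.0000] = 0.0000; exercise value = 0.0000 ≤ continuation, so V_u = 0.0000
Node d (S = 52.25): continuation = 1/1.09·[0.3111·0.0000 + 0.6889·10.3625] = 6.5492; exercise value = 7.7500 > continuation, so V_d = 7.7500 (exercise)
Node 0 (S = 55): continuation = 1/1.09·[0.3111·0.0000 + 0.6889·7.7500] = 4.8981; exercise value = 5.0000 > continuation, so V_0 = 5.0000 (exercise)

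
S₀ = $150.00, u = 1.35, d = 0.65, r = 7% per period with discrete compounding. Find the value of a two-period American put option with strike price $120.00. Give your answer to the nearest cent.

$8.41

Risk-neutral probability p = (1 + 0.07 − 0.65)/(1.35 − 0.65) = 0.4200/0.7000 = 0.6000
Terminal stock prices: S_uu = 273.4, S_ud = 131.6, S_dd = 63.38
Terminal payoffs (K − S): max(-153.4, 0) = 0, max(-11.62, 0) = 0, max(56.62, 0) = 56.62
Node u (S = 202.5): continuation = 1/1.07·[0.6000·0.0000 + 0.4000·0.0000] = 0.0000; exercise value = 0.0000 ≤ continuation, so V_u = 0.0000
Node d (S = 97.5): continuation = 1/1.07·[0.6000·0.0000 + 0.4000·56.6250] = 21.1682; exercise value = 22.5000 > continuation, so V_d = 22.5000 (exercise)
Node 0 (S = 150): continuation = 1/1.07·[0.6000·0.0000 + 0.4000·22.5000] = 8.4112; exercise value = 0.0000 ≤ continuation, so V_0 = 8.4112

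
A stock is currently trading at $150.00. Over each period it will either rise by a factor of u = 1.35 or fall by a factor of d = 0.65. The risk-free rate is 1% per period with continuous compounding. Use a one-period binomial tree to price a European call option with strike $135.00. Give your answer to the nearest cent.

$34.37

Risk-neutral probability p = (e^0.01 − 0.65)/(1.35 − 0.65) = 0.3601/0.7000 = 0.5144
Terminal stock prices: S_u = 202.5, S_d = 97.5
Terminal payoffs (S − K): max(67.5, 0) = 67.5, max(-37.5, 0) = 0
Node 0 (S = 150): V_0 = e^(−0.01)·[0.5144·67.5000 + 0.4856·0.0000] = 34.3737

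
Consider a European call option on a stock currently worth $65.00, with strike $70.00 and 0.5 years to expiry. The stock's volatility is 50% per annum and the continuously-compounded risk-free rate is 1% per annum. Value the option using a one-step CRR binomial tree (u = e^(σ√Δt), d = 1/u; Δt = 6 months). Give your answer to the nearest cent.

CRR parameters: u = e^(σ√Δt) = e^(0.5·√0.5) = 1.4241, d = 1/u = 0.7022
Per-period rate: rΔt = 0.01·0.5 = 0.005, so R = e^0.005 = 1.0050
Risk-neutral probability p = (e^0.005 − 0.7022)/(1.4241 − 0.7022) = 0.3028/0.7219 = 0.4195
Terminal stock prices: S_u = 92.57, S_d = 45.64
Terminal payoffs (S − K): max(22.57, 0) = 22.57, max(-24.36, 0) = 0
Node 0 (S = 65): V_0 = e^(−0.005)·[0.4195·22.5677 + 0.5805·0.0000] = 9.4191

$9.42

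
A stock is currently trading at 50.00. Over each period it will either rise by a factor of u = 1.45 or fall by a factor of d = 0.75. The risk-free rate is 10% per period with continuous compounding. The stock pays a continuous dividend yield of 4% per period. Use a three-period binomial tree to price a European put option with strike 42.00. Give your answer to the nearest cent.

3.01

Per-period risk-free factor R = e^0.1 = 1.1052; dividend-adjusted growth = e^(0.1−0.04) = 1.0618.
Risk-neutral probability p = (1.0618 − 0.75)/(1.45 − 0.75) = 0.3118/0.7000 = 0.4455
Terminal stock prices: S_uuu = 152.4, S_uud = 78.84, S_udd = 40.78, S_ddd = 21.09
Terminal payoffs (K − S): max(-110.4, 0) = 0, max(-36.84, 0) = 0, max(1.219, 0) = 1.219, max(20.91, 0) = 20.91
Node uu (S = 105.1): V_uu = e^(−0.1)·[0.4455·0.0000 + 0.5545·0.0000] = 0.0000
Node ud (S = 54.38): V_ud = e^(−0.1)·[0.4455·0.0000 + 0.5545·1.2188] = 0.6115
Node dd (S = 28.12): V_dd = e^(−0.1)·[0.4455·1.2188 + 0.5545·20.9062] = 10.9810
Node u (S = 72.5): V_u = e^(−0.1)·[0.4455·0.0000 + 0.5545·0.6115] = 0.3068
Node d (S = 37.5): V_d = e^(−0.1)·[0.4455·0.6115 + 0.5545·10.9810] = 5.7562
Node 0 (S = 50): V_0 = e^(−0.1)·[0.4455·0.3068 + 0.5545·5.7562] = 3.0118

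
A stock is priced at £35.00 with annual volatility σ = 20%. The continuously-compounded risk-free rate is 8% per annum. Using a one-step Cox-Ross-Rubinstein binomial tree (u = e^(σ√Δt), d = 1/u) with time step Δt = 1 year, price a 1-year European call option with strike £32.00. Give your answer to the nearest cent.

£6.52

CRR parameters: u = e^(σ√Δt) = e^(0.2·√1) = 1.2214, d = 1/u = 0.8187
Per-period rate: rΔt = 0.08·1 = 0.08, so R = e^0.08 = 1.0833
Risk-neutral probability p = (e^0.08 − 0.8187)/(1.2214 − 0.8187) = 0.2646/0.4027 = 0.6570
Terminal stock prices: S_u = 42.75, S_d = 28.66
Terminal payoffs (S − K): max(10.75, 0) = 10.75, max(-3.344, 0) = 0
Node 0 (S = 35): V_0 = e^(−0.08)·[0.6570·10.7491 + 0.3430·0.0000] = 6.5192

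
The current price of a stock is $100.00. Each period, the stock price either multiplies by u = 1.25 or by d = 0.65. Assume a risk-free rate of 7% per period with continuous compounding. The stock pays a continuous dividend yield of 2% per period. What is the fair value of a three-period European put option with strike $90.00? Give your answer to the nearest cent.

$8.48

Per-period risk-free factor R = e^0.07 = 1.0725; dividend-adjusted growth = e^(0.07−0.02) = 1.0513.
Risk-neutral probability p = (1.0513 − 0.65)/(1.25 − 0.65) = 0.4013/0.6000 = 0.6688
Terminal stock prices: S_uuu = 195.3, S_uud = 101.6, S_udd = 52.81, S_ddd = 27.46
Terminal payoffs (K − S): max(-105.3, 0) = 0, max(-11.56, 0) = 0, max(37.19, 0) = 37.19, max(62.54, 0) = 62.54
Node uu (S = 156.2): V_uu = e^(−0.07)·[0.6688·0.0000 + 0.3312·0.0000] = 0.0000
Node ud (S = 81.25): V_ud = e^(−0.07)·[0.6688·0.0000 + 0.3312·37.1875] = 11.4843
Node dd (S = 42.25): V_dd = e^(−0.07)·[0.6688·37.1875 + 0.3312·62.5375] = 42.5020
Node u (S = 125): V_u = e^(−0.07)·[0.6688·0.0000 + 0.3312·11.4843] = 3.5466
Node d (S = 65): V_d = e^(−0.07)·[0.6688·11.4843 + 0.3312·42.5020] = 20.2869
Node 0 (S = 100): V_0 = e^(−0.07)·[0.6688·3.5466 + 0.3312·20.2869] = 8.4766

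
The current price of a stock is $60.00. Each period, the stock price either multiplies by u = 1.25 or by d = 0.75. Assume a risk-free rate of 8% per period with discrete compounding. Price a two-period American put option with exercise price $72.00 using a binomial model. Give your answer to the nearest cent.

Risk-neutral probability p = (1 + 0.08 − 0.75)/(1.25 − 0.75) = 0.3300/0.5000 = 0.6600
Terminal stock prices: S_uu = 93.75, S_ud = 56.25, S_dd = 33.75
Terminal payoffs (K − S): max(-21.75, 0) = 0, max(15.75, 0) = 15.75, max(38.25, 0) = 38.25
Node u (S = 75): continuation = 1/1.08·[0.6600·0.0000 + 0.3400·15.7500] = 4.9583; exercise value = 0.0000 ≤ continuation, so V_u = 4.9583
Node d (S = 45): continuation = 1/1.08·[0.6600·15.7500 + 0.3400·38.2500] = 21.6667; exercise value = 27.0000 > continuation, so V_d = 27.0000 (exercise)
Node 0 (S = 60): continuation = 1/1.08·[0.6600·4.9583 + 0.3400·27.0000] = 11.5301; exercise value = 12.0000 > continuation, so V_0 = 12.0000 (exercise)

$12.00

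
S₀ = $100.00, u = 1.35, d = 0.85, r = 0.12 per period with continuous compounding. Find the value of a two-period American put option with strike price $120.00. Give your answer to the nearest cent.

Risk-neutral probability p = (e^0.12 − 0.85)/(1.35 − 0.85) = 0.2775/0.5000 = 0.5550
Terminal stock prices: S_uu = 182.3, S_ud = 114.8, S_dd = 72.25
Terminal payoffs (K − S): max(-62.25, 0) = 0, max(5.25, 0) = 5.25, max(47.75, 0) = 47.75
Node u (S = 135): continuation = e^(−0.12)·[0.5550·0.0000 + 0.4450·5.2500] = 2.0721; exercise value = 0.0000 ≤ continuation, so V_u = 2.0721
Node d (S = 85): continuation = e^(−0.12)·[0.5550·5.2500 + 0.4450·47.7500] = 21.4305; exercise value = 35.0000 > continuation, so V_d = 35.0000 (exercise)
Node 0 (S = 100): continuation = e^(−0.12)·[0.5550·2.0721 + 0.4450·35.0000] = 14.8339; exercise value = 20.0000 > continuation, so V_0 = 20.0000 (exercise)

$20.00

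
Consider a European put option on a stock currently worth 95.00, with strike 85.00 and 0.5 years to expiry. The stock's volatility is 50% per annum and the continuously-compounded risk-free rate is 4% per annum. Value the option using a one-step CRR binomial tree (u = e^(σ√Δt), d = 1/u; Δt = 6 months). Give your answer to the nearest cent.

10.03

CRR parameters: u = e^(σ√Δt) = e^(0.5·√0.5) = 1.4241, d = 1/u = 0.7022
Per-period rate: rΔt = 0.04·0.5 = 0.02, so R = e^0.02 = 1.0202
Risk-neutral probability p = (e^0.02 − 0.7022)/(1.4241 − 0.7022) = 0.3180/0.7219 = 0.4405
Terminal stock prices: S_u = 135.3, S_d = 66.71
Terminal payoffs (K − S): max(-50.29, 0) = 0, max(18.29, 0) = 18.29
Node 0 (S = 95): V_0 = e^(−0.02)·[0.4405·0.0000 + 0.5595·18.2921] = 10.0317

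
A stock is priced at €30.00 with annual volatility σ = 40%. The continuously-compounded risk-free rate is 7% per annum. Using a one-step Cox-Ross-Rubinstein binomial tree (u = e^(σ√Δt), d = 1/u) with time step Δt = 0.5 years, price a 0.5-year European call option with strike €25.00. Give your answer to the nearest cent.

CRR parameters: u = e^(σ√Δt) = e^(0.4·√0.5) = 1.3269, d = 1/u = 0.7536
Per-period rate: rΔt = 0.07·0.5 = 0.035, so R = e^0.035 = 1.0356
Risk-neutral probability p = (e^0.035 − 0.7536)/(1.3269 − 0.7536) = 0.2820/0.5733 = 0.4919
Terminal stock prices: S_u = 39.81, S_d = 22.61
Terminal payoffs (S − K): max(14.81, 0) = 14.81, max(-2.391, 0) = 0
Node 0 (S = 30): V_0 = e^(−0.035)·[0.4919·14.8069 + 0.5081·0.0000] = 7.0329

€7.03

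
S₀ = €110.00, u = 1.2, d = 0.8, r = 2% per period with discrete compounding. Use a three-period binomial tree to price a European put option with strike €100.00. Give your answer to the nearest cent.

Risk-neutral probability p = (1 + 0.02 − 0.8)/(1.2 − 0.8) = 0.2200/0.4000 = 0.5500
Terminal stock prices: S_uuu = 190.1, S_uud = 126.7, S_udd = 84.48, S_ddd = 56.32
Terminal payoffs (K − S): max(-90.08, 0) = 0, max(-26.72, 0) = 0, max(15.52, 0) = 15.52, max(43.68, 0) = 43.68
Node uu (S = 158.4): V_uu = 1/1.02·[0.5500·0.0000 + 0.4500·0.0000] = 0.0000
Node ud (S = 105.6): V_ud = 1/1.02·[0.5500·0.0000 + 0.4500·15.5200] = 6.8471
Node dd (S = 70.4): V_dd = 1/1.02·[0.5500·15.5200 + 0.4500·43.6800] = 27.6392
Node u (S = 132): V_u = 1/1.02·[0.5500·0.0000 + 0.4500·6.8471] = 3.0208
Node d (S = 88): V_d = 1/1.02·[0.5500·6.8471 + 0.4500·27.6392] = 15.8858
Node 0 (S = 110): V_0 = 1/1.02·[0.5500·3.0208 + 0.4500·15.8858] = 8.6373

€8.64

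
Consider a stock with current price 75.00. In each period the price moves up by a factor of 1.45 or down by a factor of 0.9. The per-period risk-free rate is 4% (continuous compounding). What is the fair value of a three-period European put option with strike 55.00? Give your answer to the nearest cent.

Risk-neutral probability p = (e^0.04 − 0.9)/(1.45 − 0.9) = 0.1408/0.5500 = 0.2560
Terminal stock prices: S_uuu = 228.6, S_uud = 141.9, S_udd = 88.09, S_ddd = 54.68
Terminal payoffs (K − S): max(-173.6, 0) = 0, max(-86.92, 0) = 0, max(-33.09, 0) = 0, max(0.325, 0) = 0.325
Node uu (S = 157.7): V_uu = e^(−0.04)·[0.2560·0.0000 + 0.7440·0.0000] = 0.0000
Node ud (S = 97.88): V_ud = e^(−0.04)·[0.2560·0.0000 + 0.7440·0.0000] = 0.0000
Node dd (S = 60.75): V_dd = e^(−0.04)·[0.2560·0.0000 + 0.7440·0.3250] = 0.2323
Node u (S = 108.8): V_u = e^(−0.04)·[0.2560·0.0000 + 0.7440·0.0000] = 0.0000
Node d (S = 67.5): V_d = e^(−0.04)·[0.2560·0.0000 + 0.7440·0.2323] = 0.1661
Node 0 (S = 75): V_0 = e^(−0.04)·[0.2560·0.0000 + 0.7440·0.1661] = 0.1187

0.12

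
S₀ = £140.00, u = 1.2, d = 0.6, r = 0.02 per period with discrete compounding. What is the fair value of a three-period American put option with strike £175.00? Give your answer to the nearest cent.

Risk-neutral probability p = (1 + 0.02 − 0.6)/(1.2 − 0.6) = 0.4200/0.6000 = 0.7000
Terminal stock prices: S_uuu = 241.9, S_uud = 121, S_udd = 60.48, S_ddd = 30.24
Terminal payoffs (K − S): max(-66.92, 0) = 0, max(54.04, 0) = 54.04, max(114.5, 0) = 114.5, max(144.8, 0) = 144.8
Node uu (S = 201.6): continuation = 1/1.02·[0.7000·0.0000 + 0.3000·54.0400] = 15.8941; exercise value = 0.0000 ≤ continuation, so V_uu = 15.8941
Node ud (S = 100.8): continuation = 1/1.02·[0.7000·54.0400 + 0.3000·114.5200] = 70.7686; exercise value = 74.2000 > continuation, so V_ud = 74.2000 (exercise)
Node dd (S = 50.4): continuation = 1/1.02·[0.7000·114.5200 + 0.3000·144.7600] = 121.1686; exercise value = 124.6000 > continuation, so V_dd = 124.6000 (exercise)
Node u (S = 168): continuation = 1/1.02·[0.7000·15.8941 + 0.3000·74.2000] = 32.7313; exercise value = 7.0000 ≤ continuation, so V_u = 32.7313
Node d (S = 84): continuation = 1/1.02·[0.7000·74.2000 + 0.3000·124.6000] = 87.5686; exercise value = 91.0000 > continuation, so V_d = 91.0000 (exercise)
Node 0 (S = 140): continuation = 1/1.02·[0.7000·32.7313 + 0.3000·91.0000] = 49.2273; exercise value = 35.0000 ≤ continuation, so V_0 = 49.2273

£49.23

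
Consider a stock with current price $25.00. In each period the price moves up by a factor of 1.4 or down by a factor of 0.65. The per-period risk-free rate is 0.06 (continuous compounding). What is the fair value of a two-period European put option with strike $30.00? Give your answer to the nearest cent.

Risk-neutral probability p = (e^0.06 − 0.65)/(1.4 − 0.65) = 0.4118/0.7500 = 0.5491
Terminal stock prices: S_uu = 49, S_ud = 22.75, S_dd = 10.56
Terminal payoffs (K − S): max(-19, 0) = 0, max(7.25, 0) = 7.25, max(19.44, 0) = 19.44
Node u (S = 35): V_u = e^(−0.06)·[0.5491·0.0000 + 0.4509·7.2500] = 3.0785
Node d (S = 16.25): V_d = e^(−0.06)·[0.5491·7.2500 + 0.4509·19.4375] = 12.0029
Node 0 (S = 25): V_0 = e^(−0.06)·[0.5491·3.0785 + 0.4509·12.0029] = 6.6888

$6.69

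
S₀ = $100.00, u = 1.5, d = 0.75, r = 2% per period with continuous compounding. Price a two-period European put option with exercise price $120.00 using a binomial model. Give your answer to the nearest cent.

$28.39

Risk-neutral probability p = (e^0.02 − 0.75)/(1.5 − 0.75) = 0.2702/0.7500 = 0.3603
Terminal stock prices: S_uu = 225, S_ud = 112.5, S_dd = 56.25
Terminal payoffs (K − S): max(-105, 0) = 0, max(7.5, 0) = 7.5, max(63.75, 0) = 63.75
Node u (S = 150): V_u = e^(−0.02)·[0.3603·0.0000 + 0.6397·7.5000] = 4.7030
Node d (S = 75): V_d = e^(−0.02)·[0.3603·7.5000 + 0.6397·63.7500] = 42.6238
Node 0 (S = 100): V_0 = e^(−0.02)·[0.3603·4.7030 + 0.6397·42.6238] = 28.3887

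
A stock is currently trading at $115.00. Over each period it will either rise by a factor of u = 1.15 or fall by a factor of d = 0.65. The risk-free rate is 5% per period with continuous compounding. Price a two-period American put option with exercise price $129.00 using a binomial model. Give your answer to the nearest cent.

$16.36

Risk-neutral probability p = (e^0.05 − 0.65)/(1.15 − 0.65) = 0.4013/0.5000 = 0.8025
Terminal stock prices: S_uu = 152.1, S_ud = 85.96, S_dd = 48.59
Terminal payoffs (K − S): max(-23.09, 0) = 0, max(43.04, 0) = 43.04, max(80.41, 0) = 80.41
Node u (S = 132.2): continuation = e^(−0.05)·[0.8025·0.0000 + 0.1975·43.0375] = 8.0836; exercise value = 0.0000 ≤ continuation, so V_u = 8.0836
Node d (S = 74.75): continuation = e^(−0.05)·[0.8025·43.0375 + 0.1975·80.4125] = 47.9586; exercise value = 54.2500 > continuation, so V_d = 54.2500 (exercise)
Node 0 (S = 115): continuation = e^(−0.05)·[0.8025·8.0836 + 0.1975·54.2500] = 16.3607; exercise value = 14.0000 ≤ continuation, so V_0 = 16.3607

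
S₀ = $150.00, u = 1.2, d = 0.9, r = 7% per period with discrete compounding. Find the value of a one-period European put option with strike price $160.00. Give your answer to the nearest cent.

$10.12

Risk-neutral probability p = (1 + 0.07 − 0.9)/(1.2 − 0.9) = 0.1700/0.3000 = 0.5667
Terminal stock prices: S_u = 180, S_d = 135
Terminal payoffs (K − S): max(-20, 0) = 0, max(25, 0) = 25
Node 0 (S = 150): V_0 = 1/1.07·[0.5667·0.0000 + 0.4333·25.0000] = 10.1246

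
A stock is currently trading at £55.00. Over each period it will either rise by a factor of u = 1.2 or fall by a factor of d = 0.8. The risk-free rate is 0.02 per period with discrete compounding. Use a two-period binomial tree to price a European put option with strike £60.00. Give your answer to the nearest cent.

£8.25

Risk-neutral probability p = (1 + 0.02 − 0.8)/(1.2 − 0.8) = 0.2200/0.4000 = 0.5500
Terminal stock prices: S_uu = 79.2, S_ud = 52.8, S_dd = 35.2
Terminal payoffs (K − S): max(-19.2, 0) = 0, max(7.2, 0) = 7.2, max(24.8, 0) = 24.8
Node u (S = 66): V_u = 1/1.02·[0.5500·0.0000 + 0.4500·7.2000] = 3.1765
Node d (S = 44): V_d = 1/1.02·[0.5500·7.2000 + 0.4500·24.8000] = 14.8235
Node 0 (S = 55): V_0 = 1/1.02·[0.5500·3.1765 + 0.4500·14.8235] = 8.2526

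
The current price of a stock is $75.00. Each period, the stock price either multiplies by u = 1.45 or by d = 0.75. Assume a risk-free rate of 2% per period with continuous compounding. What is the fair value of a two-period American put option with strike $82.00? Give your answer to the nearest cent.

$15.60

Risk-neutral probability p = (e^0.02 − 0.75)/(1.45 − 0.75) = 0.2702/0.7000 = 0.3860
Terminal stock prices: S_uu = 157.7, S_ud = 81.56, S_dd = 42.19
Terminal payoffs (K − S): max(-75.69, 0) = 0, max(0.4375, 0) = 0.4375, max(39.81, 0) = 39.81
Node u (S = 108.8): continuation = e^(−0.02)·[0.3860·0.0000 + 0.6140·0.4375] = 0.2633; exercise value = 0.0000 ≤ continuation, so V_u = 0.2633
Node d (S = 56.25): continuation = e^(−0.02)·[0.3860·0.4375 + 0.6140·39.8125] = 24.1263; exercise value = 25.7500 > continuation, so V_d = 25.7500 (exercise)
Node 0 (S = 75): continuation = e^(−0.02)·[0.3860·0.2633 + 0.6140·25.7500] = 15.5970; exercise value = 7.0000 ≤ continuation, so V_0 = 15.5970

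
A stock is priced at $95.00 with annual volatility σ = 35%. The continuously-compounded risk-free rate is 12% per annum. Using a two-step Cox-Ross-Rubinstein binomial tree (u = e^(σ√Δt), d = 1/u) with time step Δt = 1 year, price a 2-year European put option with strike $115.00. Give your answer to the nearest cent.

$16.49

CRR parameters: u = e^(σ√Δt) = e^(0.35·√1) = 1.4191, d = 1/u = 0.7047
Per-period rate: rΔt = 0.12·1 = 0.12, so R = e^0.12 = 1.1275
Risk-neutral probability p = (e^0.12 − 0.7047)/(1.4191 − 0.7047) = 0.4228/0.7144 = 0.5919
Terminal stock prices: S_uu = 191.3, S_ud = 95, S_dd = 47.18
Terminal payoffs (K − S): max(-76.31, 0) = 0, max(20, 0) = 20, max(67.82, 0) = 67.82
Node u (S = 134.8): V_u = e^(−0.12)·[0.5919·0.0000 + 0.4081·20.0000] = 7.2399
Node d (S = 66.95): V_d = e^(−0.12)·[0.5919·20.0000 + 0.4081·67.8244] = 35.0505
Node 0 (S = 95): V_0 = e^(−0.12)·[0.5919·7.2399 + 0.4081·35.0505] = 16.4884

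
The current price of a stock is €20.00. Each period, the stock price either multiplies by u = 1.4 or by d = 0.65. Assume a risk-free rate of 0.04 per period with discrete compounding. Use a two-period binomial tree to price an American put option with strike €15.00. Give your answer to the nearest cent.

€1.40

Risk-neutral probability p = (1 + 0.04 − 0.65)/(1.4 − 0.65) = 0.3900/0.7500 = 0.5200
Terminal stock prices: S_uu = 39.2, S_ud = 18.2, S_dd = 8.45
Terminal payoffs (K − S): max(-24.2, 0) = 0, max(-3.2, 0) = 0, max(6.55, 0) = 6.55
Node u (S = 28): continuation = 1/1.04·[0.5200·0.0000 + 0.4800·0.0000] = 0.0000; exercise value = 0.0000 ≤ continuation, so V_u = 0.0000
Node d (S = 13): continuation = 1/1.04·[0.5200·0.0000 + 0.4800·6.5500] = 3.0231; exercise value = 2.0000 ≤ continuation, so V_d = 3.0231
Node 0 (S = 20): continuation = 1/1.04·[0.5200·0.0000 + 0.4800·3.0231] = 1.3953; exercise value = 0.0000 ≤ continuation, so V_0 = 1.3953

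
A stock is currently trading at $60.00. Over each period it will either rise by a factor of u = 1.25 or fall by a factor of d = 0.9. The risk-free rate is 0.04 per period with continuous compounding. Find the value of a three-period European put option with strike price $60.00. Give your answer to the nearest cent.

$3.08

Risk-neutral probability p = (e^0.04 − 0.9)/(1.25 − 0.9) = 0.1408/0.3500 = 0.4023
Terminal stock prices: S_uuu = 117.2, S_uud = 84.38, S_udd = 60.75, S_ddd = 43.74
Terminal payoffs (K − S): max(-57.19, 0) = 0, max(-24.38, 0) = 0, max(-0.75, 0) = 0, max(16.26, 0) = 16.26
Node uu (S = 93.75): V_uu = e^(−0.04)·[0.4023·0.0000 + 0.5977·0.0000] = 0.0000
Node ud (S = 67.5): V_ud = e^(−0.04)·[0.4023·0.0000 + 0.5977·0.0000] = 0.0000
Node dd (S = 48.6): V_dd = e^(−0.04)·[0.4023·0.0000 + 0.5977·16.2600] = 9.3373
Node u (S = 75): V_u = e^(−0.04)·[0.4023·0.0000 + 0.5977·0.0000] = 0.0000
Node d (S = 54): V_d = e^(−0.04)·[0.4023·0.0000 + 0.5977·9.3373] = 5.3619
Node 0 (S = 60): V_0 = e^(−0.04)·[0.4023·0.0000 + 0.5977·5.3619] = 3.0791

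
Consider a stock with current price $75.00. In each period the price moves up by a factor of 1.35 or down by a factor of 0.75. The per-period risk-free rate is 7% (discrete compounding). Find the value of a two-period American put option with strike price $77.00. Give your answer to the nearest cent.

$9.28

Risk-neutral probability p = (1 + 0.07 − 0.75)/(1.35 − 0.75) = 0.3200/0.6000 = 0.5333
Terminal stock prices: S_uu = 136.7, S_ud = 75.94, S_dd = 42.19
Terminal payoffs (K − S): max(-59.69, 0) = 0, max(1.062, 0) = 1.062, max(34.81, 0) = 34.81
Node u (S = 101.2): continuation = 1/1.07·[0.5333·0.0000 + 0.4667·1.0625] = 0.4634; exercise value = 0.0000 ≤ continuation, so V_u = 0.4634
Node d (S = 56.25): continuation = 1/1.07·[0.5333·1.0625 + 0.4667·34.8125] = 15.7126; exercise value = 20.7500 > continuation, so V_d = 20.7500 (exercise)
Node 0 (S = 75): continuation = 1/1.07·[0.5333·0.4634 + 0.4667·20.7500] = 9.2808; exercise value = 2.0000 ≤ continuation, so V_0 = 9.2808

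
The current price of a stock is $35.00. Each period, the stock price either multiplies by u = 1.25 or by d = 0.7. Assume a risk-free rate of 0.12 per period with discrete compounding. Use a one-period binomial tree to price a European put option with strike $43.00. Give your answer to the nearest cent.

$3.90

Risk-neutral probability p = (1 + 0.12 − 0.7)/(1.25 − 0.7) = 0.4200/0.5500 = 0.7636
Terminal stock prices: S_u = 43.75, S_d = 24.5
Terminal payoffs (K − S): max(-0.75, 0) = 0, max(18.5, 0) = 18.5
Node 0 (S = 35): V_0 = 1/1.12·[0.7636·0.0000 + 0.2364·18.5000] = 3.9042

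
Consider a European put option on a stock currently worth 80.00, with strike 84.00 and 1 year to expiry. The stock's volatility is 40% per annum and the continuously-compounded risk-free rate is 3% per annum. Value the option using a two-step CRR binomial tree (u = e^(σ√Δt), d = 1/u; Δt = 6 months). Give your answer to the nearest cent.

CRR parameters: u = e^(σ√Δt) = e^(0.4·√0.5) = 1.3269, d = 1/u = 0.7536
Per-period rate: rΔt = 0.03·0.5 = 0.015, so R = e^0.015 = 1.0151
Risk-neutral probability p = (e^0.015 − 0.7536)/(1.3269 − 0.7536) = 0.2615/0.5733 = 0.4561
Terminal stock prices: S_uu = 140.9, S_ud = 80, S_dd = 45.44
Terminal payoffs (K − S): max(-56.85, 0) = 0, max(4, 0) = 4, max(38.56, 0) = 38.56
Node u (S = 106.2): V_u = e^(−0.015)·[0.4561·0.0000 + 0.5439·4.0000] = 2.1431
Node d (S = 60.29): V_d = e^(−0.015)·[0.4561·4.0000 + 0.5439·38.5623] = 22.4583
Node 0 (S = 80): V_0 = e^(−0.015)·[0.4561·2.1431 + 0.5439·22.4583] = 12.9958

13.00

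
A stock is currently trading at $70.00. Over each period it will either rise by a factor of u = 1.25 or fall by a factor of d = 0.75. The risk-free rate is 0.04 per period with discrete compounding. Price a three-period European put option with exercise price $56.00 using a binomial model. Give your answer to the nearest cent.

Risk-neutral probability p = (1 + 0.04 − 0.75)/(1.25 − 0.75) = 0.2900/0.5000 = 0.5800
Terminal stock prices: S_uuu = 136.7, S_uud = 82.03, S_udd = 49.22, S_ddd = 29.53
Terminal payoffs (K − S): max(-80.72, 0) = 0, max(-26.03, 0) = 0, max(6.781, 0) = 6.781, max(26.47, 0) = 26.47
Node uu (S = 109.4): V_uu = 1/1.04·[0.5800·0.0000 + 0.4200·0.0000] = 0.0000
Node ud (S = 65.62): V_ud = 1/1.04·[0.5800·0.0000 + 0.4200·6.7812] = 2.7386
Node dd (S = 39.38): V_dd = 1/1.04·[0.5800·6.7812 + 0.4200·26.4688] = 14.4712
Node u (S = 87.5): V_u = 1/1.04·[0.5800·0.0000 + 0.4200·2.7386] = 1.1060
Node d (S = 52.5): V_d = 1/1.04·[0.5800·2.7386 + 0.4200·14.4712] = 7.3714
Node 0 (S = 70): V_0 = 1/1.04·[0.5800·1.1060 + 0.4200·7.3714] = 3.5937

$3.59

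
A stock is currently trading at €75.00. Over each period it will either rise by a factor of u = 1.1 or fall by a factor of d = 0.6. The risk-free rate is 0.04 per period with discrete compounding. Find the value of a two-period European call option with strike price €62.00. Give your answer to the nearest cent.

Risk-neutral probability p = (1 + 0.04 − 0.6)/(1.1 − 0.6) = 0.4400/0.5000 = 0.8800
Terminal stock prices: S_uu = 90.75, S_ud = 49.5, S_dd = 27
Terminal payoffs (S − K): max(28.75, 0) = 28.75, max(-12.5, 0) = 0, max(-35, 0) = 0
Node u (S = 82.5): V_u = 1/1.04·[0.8800·28.7500 + 0.1200·0.0000] = 24.3269
Node d (S = 45): V_d = 1/1.04·[0.8800·0.0000 + 0.1200·0.0000] = 0.0000
Node 0 (S = 75): V_0 = 1/1.04·[0.8800·24.3269 + 0.1200·0.0000] = 20.5843

€20.58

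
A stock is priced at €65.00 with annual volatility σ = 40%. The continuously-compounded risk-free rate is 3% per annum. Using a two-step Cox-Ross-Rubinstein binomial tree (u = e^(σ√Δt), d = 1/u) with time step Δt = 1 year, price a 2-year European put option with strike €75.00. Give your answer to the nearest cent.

CRR parameters: u = e^(σ√Δt) = e^(0.4·√1) = 1.4918, d = 1/u = 0.6703
Per-period rate: rΔt = 0.03·1 = 0.03, so R = e^0.03 = 1.0305
Risk-neutral probability p = (e^0.03 − 0.6703)/(1.4918 − 0.6703) = 0.3601/0.8215 = 0.4384
Terminal stock prices: S_uu = 144.7, S_ud = 65, S_dd = 29.21
Terminal payoffs (K − S): max(-69.66, 0) = 0, max(10, 0) = 10, max(45.79, 0) = 45.79
Node u (S = 96.97): V_u = e^(−0.03)·[0.4384·0.0000 + 0.5616·10.0000] = 5.4502
Node d (S = 43.57): V_d = e^(−0.03)·[0.4384·10.0000 + 0.5616·45.7936] = 29.2126
Node 0 (S = 65): V_0 = e^(−0.03)·[0.4384·5.4502 + 0.5616·29.2126] = 18.2400

€18.24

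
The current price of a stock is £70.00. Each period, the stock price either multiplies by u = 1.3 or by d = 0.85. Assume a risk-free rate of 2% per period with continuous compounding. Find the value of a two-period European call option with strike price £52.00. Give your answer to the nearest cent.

£20.57

Risk-neutral probability p = (e^0.02 − 0.85)/(1.3 − 0.85) = 0.1702/0.4500 = 0.3782
Terminal stock prices: S_uu = 118.3, S_ud = 77.35, S_dd = 50.57
Terminal payoffs (S − K): max(66.3, 0) = 66.3, max(25.35, 0) = 25.35, max(-1.425, 0) = 0
Node u (S = 91): V_u = e^(−0.02)·[0.3782·66.3000 + 0.6218·25.3500] = 40.0297
Node d (S = 59.5): V_d = e^(−0.02)·[0.3782·25.3500 + 0.6218·0.0000] = 9.3982
Node 0 (S = 70): V_0 = e^(−0.02)·[0.3782·40.0297 + 0.6218·9.3982] = 20.5683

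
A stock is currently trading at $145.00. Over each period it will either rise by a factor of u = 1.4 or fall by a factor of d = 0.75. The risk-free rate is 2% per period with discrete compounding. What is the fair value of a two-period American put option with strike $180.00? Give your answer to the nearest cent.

Risk-neutral probability p = (1 + 0.02 − 0.75)/(1.4 − 0.75) = 0.2700/0.6500 = 0.4154
Terminal stock prices: S_uu = 284.2, S_ud = 152.2, S_dd = 81.56
Terminal payoffs (K − S): max(-104.2, 0) = 0, max(27.75, 0) = 27.75, max(98.44, 0) = 98.44
Node u (S = 203): continuation = 1/1.02·[0.4154·0.0000 + 0.5846·27.7500] = 15.9050; exercise value = 0.0000 ≤ continuation, so V_u = 15.9050
Node d (S = 108.8): continuation = 1/1.02·[0.4154·27.7500 + 0.5846·98.4375] = 67.7206; exercise value = 71.2500 > continuation, so V_d = 71.2500 (exercise)
Node 0 (S = 145): continuation = 1/1.02·[0.4154·15.9050 + 0.5846·71.2500] = 47.3142; exercise value = 35.0000 ≤ continuation, so V_0 = 47.3142

$47.31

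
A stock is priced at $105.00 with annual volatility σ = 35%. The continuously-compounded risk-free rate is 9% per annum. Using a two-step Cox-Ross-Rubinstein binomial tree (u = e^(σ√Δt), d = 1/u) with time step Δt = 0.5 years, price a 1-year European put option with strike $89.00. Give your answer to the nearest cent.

CRR parameters: u = e^(σ√Δt) = e^(0.35·√0.5) = 1.2808, d = 1/u = 0.7808
Per-period rate: rΔt = 0.09·0.5 = 0.045, so R = e^0.045 = 1.0460
Risk-neutral probability p = (e^0.045 − 0.7808)/(1.2808 − 0.7808) = 0.2653/0.5000 = 0.5305
Terminal stock prices: S_uu = 172.2, S_ud = 105, S_dd = 64.01
Terminal payoffs (K − S): max(-83.25, 0) = 0, max(-16, 0) = 0, max(24.99, 0) = 24.99
Node u (S = 134.5): V_u = e^(−0.045)·[0.5305·0.0000 + 0.4695·0.0000] = 0.0000
Node d (S = 81.98): V_d = e^(−0.045)·[0.5305·0.0000 + 0.4695·24.9934] = 11.2183
Node 0 (S = 105): V_0 = e^(−0.045)·[0.5305·0.0000 + 0.4695·11.2183] = 5.0353

$5.04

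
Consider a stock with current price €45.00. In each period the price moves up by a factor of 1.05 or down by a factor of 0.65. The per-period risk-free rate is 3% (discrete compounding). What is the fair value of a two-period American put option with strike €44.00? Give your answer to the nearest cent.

Risk-neutral probability p = (1 + 0.03 − 0.65)/(1.05 − 0.65) = 0.3800/0.4000 = 0.9500
Terminal stock prices: S_uu = 49.61, S_ud = 30.71, S_dd = 19.01
Terminal payoffs (K − S): max(-5.613, 0) = 0, max(13.29, 0) = 13.29, max(24.99, 0) = 24.99
Node u (S = 47.25): continuation = 1/1.03·[0.9500·0.0000 + 0.0500·13.2875] = 0.6450; exercise value = 0.0000 ≤ continuation, so V_u = 0.6450
Node d (S = 29.25): continuation = 1/1.03·[0.9500·13.2875 + 0.0500·24.9875] = 13.4684; exercise value = 14.7500 > continuation, so V_d = 14.7500 (exercise)
Node 0 (S = 45): continuation = 1/1.03·[0.9500·0.6450 + 0.0500·14.7500] = 1.3109; exercise value = 0.0000 ≤ continuation, so V_0 = 1.3109

€1.31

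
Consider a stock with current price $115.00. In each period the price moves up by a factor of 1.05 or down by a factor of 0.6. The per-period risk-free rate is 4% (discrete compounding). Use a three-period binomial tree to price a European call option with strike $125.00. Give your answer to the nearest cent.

Risk-neutral probability p = (1 + 0.04 − 0.6)/(1.05 − 0.6) = 0.4400/0.4500 = 0.9778
Terminal stock prices: S_uuu = 133.1, S_uud = 76.07, S_udd = 43.47, S_ddd = 24.84
Terminal payoffs (S − K): max(8.127, 0) = 8.127, max(-48.93, 0) = 0, max(-81.53, 0) = 0, max(-100.2, 0) = 0
Node uu (S = 126.8): V_uu = 1/1.04·[0.9778·8.1269 + 0.0222·0.0000] = 7.6407
Node ud (S = 72.45): V_ud = 1/1.04·[0.9778·0.0000 + 0.0222·0.0000] = 0.0000
Node dd (S = 41.4): V_dd = 1/1.04·[0.9778·0.0000 + 0.0222·0.0000] = 0.0000
Node u (S = 120.8): V_u = 1/1.04·[0.9778·7.6407 + 0.0222·0.0000] = 7.1835
Node d (S = 69): V_d = 1/1.04·[0.9778·0.0000 + 0.0222·0.0000] = 0.0000
Node 0 (S = 115): V_0 = 1/1.04·[0.9778·7.1835 + 0.0222·0.0000] = 6.7537

$6.75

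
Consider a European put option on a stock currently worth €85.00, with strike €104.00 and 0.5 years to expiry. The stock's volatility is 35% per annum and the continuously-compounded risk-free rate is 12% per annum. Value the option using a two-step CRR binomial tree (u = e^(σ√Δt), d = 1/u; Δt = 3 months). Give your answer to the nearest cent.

CRR parameters: u = e^(σ√Δt) = e^(0.35·√0.25) = 1.1912, d = 1/u = 0.8395
Per-period rate: rΔt = 0.12·0.25 = 0.03, so R = e^0.03 = 1.0305
Risk-neutral probability p = (e^0.03 − 0.8395)/(1.1912 − 0.8395) = 0.1910/0.3518 = 0.5429
Terminal stock prices: S_uu = 120.6, S_ud = 85, S_dd = 59.9
Terminal payoffs (K − S): max(-16.62, 0) = 0, max(19, 0) = 19, max(44.1, 0) = 44.1
Node u (S = 101.3): V_u = e^(−0.03)·[0.5429·0.0000 + 0.4571·19.0000] = 8.4276
Node d (S = 71.35): V_d = e^(−0.03)·[0.5429·19.0000 + 0.4571·44.1015] = 29.5725
Node 0 (S = 85): V_0 = e^(−0.03)·[0.5429·8.4276 + 0.4571·29.5725] = 17.5576

€17.56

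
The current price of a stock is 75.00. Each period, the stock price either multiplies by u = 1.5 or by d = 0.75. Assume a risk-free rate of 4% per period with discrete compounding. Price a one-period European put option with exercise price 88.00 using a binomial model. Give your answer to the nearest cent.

Risk-neutral probability p = (1 + 0.04 − 0.75)/(1.5 − 0.75) = 0.2900/0.7500 = 0.3867
Terminal stock prices: S_u = 112.5, S_d = 56.25
Terminal payoffs (K − S): max(-24.5, 0) = 0, max(31.75, 0) = 31.75
Node 0 (S = 75): V_0 = 1/1.04·[0.3867·0.0000 + 0.6133·31.7500] = 18.7244

18.72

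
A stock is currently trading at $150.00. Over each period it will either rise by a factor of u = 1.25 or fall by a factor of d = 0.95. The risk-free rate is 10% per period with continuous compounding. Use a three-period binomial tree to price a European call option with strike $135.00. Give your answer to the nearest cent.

$50.52

Risk-neutral probability p = (e^0.1 − 0.95)/(1.25 − 0.95) = 0.1552/0.3000 = 0.5172
Terminal stock prices: S_uuu = 293, S_uud = 222.7, S_udd = 169.2, S_ddd = 128.6
Terminal payoffs (S − K): max(158, 0) = 158, max(87.66, 0) = 87.66, max(34.22, 0) = 34.22, max(-6.394, 0) = 0
Node uu (S = 234.4): V_uu = e^(−0.1)·[0.5172·157.9688 + 0.4828·87.6562] = 112.2219
Node ud (S = 178.1): V_ud = e^(−0.1)·[0.5172·87.6562 + 0.4828·34.2188] = 55.9719
Node dd (S = 135.4): V_dd = e^(−0.1)·[0.5172·34.2188 + 0.4828·0.0000] = 16.0149
Node u (S = 187.5): V_u = e^(−0.1)·[0.5172·112.2219 + 0.4828·55.9719] = 76.9713
Node d (S = 142.5): V_d = e^(−0.1)·[0.5172·55.9719 + 0.4828·16.0149] = 33.1914
Node 0 (S = 150): V_0 = e^(−0.1)·[0.5172·76.9713 + 0.4828·33.1914] = 50.5225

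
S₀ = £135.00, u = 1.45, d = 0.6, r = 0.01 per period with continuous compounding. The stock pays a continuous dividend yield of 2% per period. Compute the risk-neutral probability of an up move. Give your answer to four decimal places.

p = 0.4589

Per-period risk-free factor R = e^0.01 = 1.0101; dividend-adjusted growth = e^(0.01−0.02) = 0.9900.
Risk-neutral probability p = (0.9900 − 0.6)/(1.45 − 0.6) = 0.3900/0.8500 = 0.4589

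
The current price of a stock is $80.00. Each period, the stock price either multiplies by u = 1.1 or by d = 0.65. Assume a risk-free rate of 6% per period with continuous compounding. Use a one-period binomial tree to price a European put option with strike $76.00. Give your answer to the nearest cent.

$1.92

Risk-neutral probability p = (e^0.06 − 0.65)/(1.1 − 0.65) = 0.4118/0.4500 = 0.9152
Terminal stock prices: S_u = 88, S_d = 52
Terminal payoffs (K − S): max(-12, 0) = 0, max(24, 0) = 24
Node 0 (S = 80): V_0 = e^(−0.06)·[0.9152·0.0000 + 0.0848·24.0000] = 1.9169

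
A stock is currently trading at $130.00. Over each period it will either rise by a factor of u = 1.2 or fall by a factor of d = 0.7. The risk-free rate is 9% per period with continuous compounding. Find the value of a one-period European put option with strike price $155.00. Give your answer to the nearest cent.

$12.38

Risk-neutral probability p = (e^0.09 − 0.7)/(1.2 − 0.7) = 0.3942/0.5000 = 0.7883
Terminal stock prices: S_u = 156, S_d = 91
Terminal payoffs (K − S): max(-1, 0) = 0, max(64, 0) = 64
Node 0 (S = 130): V_0 = e^(−0.09)·[0.7883·0.0000 + 0.2117·64.0000] = 12.3798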